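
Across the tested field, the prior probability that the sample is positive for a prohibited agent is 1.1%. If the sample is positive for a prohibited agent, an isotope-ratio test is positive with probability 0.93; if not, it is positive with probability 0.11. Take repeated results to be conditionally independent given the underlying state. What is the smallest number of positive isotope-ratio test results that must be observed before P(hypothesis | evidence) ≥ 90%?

4

Prior odds: 0.011 ÷ 0.989 = 11/989.
Likelihood ratio of a positive = 0.93/0.11 = 93/11.
Target odds: 0.9 ÷ 0.1 = 9.
Require (93/11)ⁿ ≥ 9 ÷ (11/989) = 8901/11.
(93/11)³ = 804357/1331 falls short of 8901/11 but (93/11)⁴ = 74805201/14641 reaches it, so n = 4.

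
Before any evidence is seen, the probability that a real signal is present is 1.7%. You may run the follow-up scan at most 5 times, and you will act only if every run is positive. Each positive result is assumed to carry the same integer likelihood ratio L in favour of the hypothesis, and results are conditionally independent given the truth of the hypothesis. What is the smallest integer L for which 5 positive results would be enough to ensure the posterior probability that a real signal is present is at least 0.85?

Prior odds = 0.017/0.983 = 17/983.
Target odds = 0.85/0.15 = 17/3.
Need L⁵ ≥ 17/3 ÷ (17/983) = 983/3.
3⁵ = 243 < 983/3 ≤ 1024 = 4⁵, so L = 4.

4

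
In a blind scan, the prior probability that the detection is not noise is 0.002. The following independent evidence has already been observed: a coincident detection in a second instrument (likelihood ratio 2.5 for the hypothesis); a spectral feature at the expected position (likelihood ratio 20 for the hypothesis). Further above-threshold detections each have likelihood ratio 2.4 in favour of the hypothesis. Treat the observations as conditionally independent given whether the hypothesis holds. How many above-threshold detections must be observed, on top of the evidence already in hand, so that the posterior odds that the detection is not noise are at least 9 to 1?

6

Prior odds = 0.002/0.998 = 1/499.
Combined Bayes factor of the evidence already in hand = 2.5 × 20 = 50.
Odds after that evidence = (1/499) × 50 = 50/499.
Target odds = 9.
Need 2.4ⁿ ≥ 9 ÷ (50/499) = 89.82.
2.4⁵ = 79.62624 falls short of 89.82 but 2.4⁶ = 2985984/15625 reaches it, so n = 6.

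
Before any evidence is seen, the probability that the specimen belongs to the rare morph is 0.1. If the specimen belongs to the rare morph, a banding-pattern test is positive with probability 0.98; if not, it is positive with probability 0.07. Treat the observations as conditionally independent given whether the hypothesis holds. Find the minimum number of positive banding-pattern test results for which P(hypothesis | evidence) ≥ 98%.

Prior odds: 0.1 ÷ 0.9 = 1/9.
Likelihood ratio of a positive = 0.98/0.07 = 14.
Target odds: 0.98 ÷ 0.02 = 49.
Require 14ⁿ ≥ 49 ÷ (1/9) = 441.
14² = 196 falls short of 441 but 14³ = 2744 reaches it, so n = 3.

3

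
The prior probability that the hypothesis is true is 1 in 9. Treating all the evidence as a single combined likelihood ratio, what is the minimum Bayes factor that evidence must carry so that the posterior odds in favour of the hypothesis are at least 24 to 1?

Prior odds = (1/9)/(8/9) = 0.125.
Target odds = 24.
Required Bayes factor = 24 ÷ 0.125 = 192.

192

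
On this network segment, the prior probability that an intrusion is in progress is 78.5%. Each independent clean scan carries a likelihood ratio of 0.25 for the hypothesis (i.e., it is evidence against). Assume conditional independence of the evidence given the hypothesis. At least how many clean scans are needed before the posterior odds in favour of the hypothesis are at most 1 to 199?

Prior odds: 0.785 ÷ 0.215 = 157/43.
Likelihood ratio per clean scan = 0.25.
Target odds = 1/199.
Require 0.25ⁿ ≤ 1/199 ÷ (157/43) = 43/31243.
0.25⁴ = 0.00390625 is still above 43/31243 but 0.25⁵ = 1/1024 is at or below it, so n = 5.

5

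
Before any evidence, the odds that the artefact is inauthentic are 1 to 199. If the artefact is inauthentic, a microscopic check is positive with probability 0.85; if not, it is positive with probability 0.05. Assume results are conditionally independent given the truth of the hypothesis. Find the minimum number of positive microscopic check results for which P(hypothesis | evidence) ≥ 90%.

Prior odds = 1/199.
Likelihood ratio of a positive = 0.85/0.05 = 17.
Target odds: 0.9 ÷ 0.1 = 9.
Require 17ⁿ ≥ 9 ÷ (1/199) = 1791.
17² = 289 falls short of 1791 but 17³ = 4913 reaches it, so n = 3.

3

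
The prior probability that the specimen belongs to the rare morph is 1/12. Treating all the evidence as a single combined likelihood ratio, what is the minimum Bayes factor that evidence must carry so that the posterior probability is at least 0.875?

77

Prior odds = (1/12)/(11/12) = 1/11.
Target odds = 0.875/0.125 = 7.
Required Bayes factor = 7 ÷ (1/11) = 77.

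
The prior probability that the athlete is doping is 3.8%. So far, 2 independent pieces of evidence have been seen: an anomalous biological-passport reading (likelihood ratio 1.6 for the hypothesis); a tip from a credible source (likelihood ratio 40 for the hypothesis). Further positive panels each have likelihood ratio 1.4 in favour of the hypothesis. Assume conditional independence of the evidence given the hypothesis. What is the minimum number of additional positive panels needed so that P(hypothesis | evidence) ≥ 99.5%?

13

Prior odds = 0.038/0.962 = 19/481.
Combined Bayes factor of the evidence already in hand = 1.6 × 40 = 64.
Odds after that evidence = (19/481) × 64 = 1216/481.
Target odds = 0.995/0.005 = 199.
Need 1.4ⁿ ≥ 199 ÷ (1216/481) = 95719/1216.
1.4¹² ≈56.6939 falls short of 95719/1216 but 1.4¹³ ≈79.3715 reaches it, so n = 13.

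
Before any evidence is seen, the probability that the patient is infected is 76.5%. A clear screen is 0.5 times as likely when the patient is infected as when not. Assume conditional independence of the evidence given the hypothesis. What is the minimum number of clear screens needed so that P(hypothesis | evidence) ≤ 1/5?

4

Prior odds = 0.765/0.235 = 153/47.
Likelihood ratio per clear screen = 0.5.
Target odds: 0.2 ÷ 0.8 = 0.25.
Require 0.5ⁿ ≤ 0.25 ÷ (153/47) = 47/612.
0.5³ = 0.125 is still above 47/612 but 0.5⁴ = 0.0625 is at or below it, so n = 4.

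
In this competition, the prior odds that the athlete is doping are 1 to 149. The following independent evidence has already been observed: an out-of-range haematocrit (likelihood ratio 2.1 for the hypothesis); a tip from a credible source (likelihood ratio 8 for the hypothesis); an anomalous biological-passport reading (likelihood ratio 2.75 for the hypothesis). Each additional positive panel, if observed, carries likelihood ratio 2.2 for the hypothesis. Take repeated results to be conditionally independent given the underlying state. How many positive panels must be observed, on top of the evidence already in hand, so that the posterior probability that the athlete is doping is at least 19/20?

Prior odds = 1/149.
Combined Bayes factor of the evidence already in hand = 2.1 × 8 × 2.75 = 46.2.
Odds after that evidence = (1/149) × 46.2 = 231/745.
Target odds = 0.95/0.05 = 19.
Need 2.2ⁿ ≥ 19 ÷ (231/745) = 14155/231.
2.2⁵ = 51.53632 falls short of 14155/231 but 2.2⁶ = 1771561/15625 reaches it, so n = 6.

6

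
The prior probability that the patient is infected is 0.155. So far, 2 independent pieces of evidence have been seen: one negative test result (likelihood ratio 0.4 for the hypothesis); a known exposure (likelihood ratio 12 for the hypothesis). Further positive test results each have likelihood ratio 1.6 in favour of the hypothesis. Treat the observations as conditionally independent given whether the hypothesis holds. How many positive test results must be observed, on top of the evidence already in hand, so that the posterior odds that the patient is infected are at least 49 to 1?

Prior odds = 0.155/0.845 = 31/169.
Combined Bayes factor of the evidence already in hand = 0.4 × 12 = 4.8.
Odds after that evidence = (31/169) × 4.8 = 744/845.
Target odds = 49.
Need 1.6ⁿ ≥ 49 ÷ (744/845) = 41405/744.
1.6⁸ = 16777216/390625 falls short of 41405/744 but 1.6⁹ = 134217728/1953125 reaches it, so n = 9.

9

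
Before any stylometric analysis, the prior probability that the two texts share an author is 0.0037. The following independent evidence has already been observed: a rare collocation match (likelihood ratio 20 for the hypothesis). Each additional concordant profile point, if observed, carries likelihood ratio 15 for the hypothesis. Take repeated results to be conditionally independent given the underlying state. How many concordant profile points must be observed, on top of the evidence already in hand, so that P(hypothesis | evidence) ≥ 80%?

Prior odds = 0.0037/0.9963 = 37/9963.
Bayes factor of the evidence already in hand = 20.
Odds after that evidence = (37/9963) × 20 = 740/9963.
Target odds = 0.8/0.2 = 4.
Need 15ⁿ ≥ 4 ÷ (740/9963) = 9963/185.
15¹ = 15 falls short of 9963/185 but 15² = 225 reaches it, so n = 2.

2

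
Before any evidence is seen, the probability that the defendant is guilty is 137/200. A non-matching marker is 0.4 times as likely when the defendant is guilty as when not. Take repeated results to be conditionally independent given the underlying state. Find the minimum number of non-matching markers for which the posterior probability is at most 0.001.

9

Prior odds: 0.685 ÷ 0.315 = 137/63.
Likelihood ratio per non-matching marker = 0.4.
Target posterior odds = 0.001/0.999 = 1/999.
Need (137/63) × 0.4ⁿ ≤ 1/999, i.e. 0.4ⁿ ≤ 7/15207.
0.4⁸ = 256/390625 is still above 7/15207 but 0.4⁹ = 512/1953125 is at or below it, so n = 9.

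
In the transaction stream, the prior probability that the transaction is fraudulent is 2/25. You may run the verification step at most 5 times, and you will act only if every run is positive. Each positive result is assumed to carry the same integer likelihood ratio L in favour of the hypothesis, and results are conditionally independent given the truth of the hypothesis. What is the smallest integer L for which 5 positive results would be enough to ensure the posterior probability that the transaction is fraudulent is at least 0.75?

Prior odds = 0.08/0.92 = 2/23.
Target odds = 0.75/0.25 = 3.
Need L⁵ ≥ 3 ÷ (2/23) = 34.5.
2⁵ = 32 < 34.5 ≤ 243 = 3⁵, so L = 3.

3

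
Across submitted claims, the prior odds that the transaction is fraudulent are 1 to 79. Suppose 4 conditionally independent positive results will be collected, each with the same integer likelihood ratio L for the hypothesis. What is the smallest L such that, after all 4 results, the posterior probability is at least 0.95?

7

Prior odds = 1/79.
Target odds = 0.95/0.05 = 19.
Need L⁴ ≥ 19 ÷ (1/79) = 1501.
6⁴ = 1296 < 1501 ≤ 2401 = 7⁴, so L = 7.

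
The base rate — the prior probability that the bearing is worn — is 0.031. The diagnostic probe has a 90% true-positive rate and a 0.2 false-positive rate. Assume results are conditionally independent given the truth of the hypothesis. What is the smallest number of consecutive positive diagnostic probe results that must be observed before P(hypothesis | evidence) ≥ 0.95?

5

Prior odds = 0.031/0.969 = 31/969.
Likelihood ratio of a positive result = 0.9/0.2 = 4.5.
Target posterior odds = 0.95/0.05 = 19.
Need (31/969) × 4.5ⁿ ≥ 19, i.e. 4.5ⁿ ≥ 18411/31.
4.5⁴ = 410.0625 falls short of 18411/31 but 4.5⁵ = 1845.28125 reaches it, so n = 5.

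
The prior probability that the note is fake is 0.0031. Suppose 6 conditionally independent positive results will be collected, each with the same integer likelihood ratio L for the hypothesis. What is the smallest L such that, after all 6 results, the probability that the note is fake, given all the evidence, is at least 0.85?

Prior odds = 0.0031/0.9969 = 31/9969.
Target odds = 0.85/0.15 = 17/3.
Need L⁶ ≥ 17/3 ÷ (31/9969) = 56491/31.
3⁶ = 729 < 56491/31 ≤ 4096 = 4⁶, so L = 4.

4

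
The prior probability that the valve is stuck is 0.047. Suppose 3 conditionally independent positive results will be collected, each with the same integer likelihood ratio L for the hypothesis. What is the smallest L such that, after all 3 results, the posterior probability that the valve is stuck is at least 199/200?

16

Prior odds = 0.047/0.953 = 47/953.
Target odds = 0.995/0.005 = 199.
Need L³ ≥ 199 ÷ (47/953) = 189647/47.
15³ = 3375 < 189647/47 ≤ 4096 = 16³, so L = 16.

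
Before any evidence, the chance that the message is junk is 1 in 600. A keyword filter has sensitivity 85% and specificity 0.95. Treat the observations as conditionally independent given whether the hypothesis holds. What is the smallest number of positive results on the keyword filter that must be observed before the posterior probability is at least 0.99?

4

Prior odds: (1/600) ÷ (599/600) = 1/599.
False-positive rate = 1 − 0.95 = 0.05; likelihood ratio of a positive = 0.85/0.05 = 17.
Target odds: 0.99 ÷ 0.01 = 99.
Require 17ⁿ ≥ 99 ÷ (1/599) = 59301.
17³ = 4913 falls short of 59301 but 17⁴ = 83521 reaches it, so n = 4.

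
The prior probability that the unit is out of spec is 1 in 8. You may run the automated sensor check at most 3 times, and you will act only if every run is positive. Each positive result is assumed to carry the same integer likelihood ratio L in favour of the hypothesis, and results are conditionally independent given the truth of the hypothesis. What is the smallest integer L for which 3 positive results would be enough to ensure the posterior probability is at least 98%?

Prior odds = 0.125/0.875 = 1/7.
Target odds = 0.98/0.02 = 49.
Need L³ ≥ 49 ÷ (1/7) = 343.
6³ = 216 < 343 ≤ 343 = 7³, so L = 7.

7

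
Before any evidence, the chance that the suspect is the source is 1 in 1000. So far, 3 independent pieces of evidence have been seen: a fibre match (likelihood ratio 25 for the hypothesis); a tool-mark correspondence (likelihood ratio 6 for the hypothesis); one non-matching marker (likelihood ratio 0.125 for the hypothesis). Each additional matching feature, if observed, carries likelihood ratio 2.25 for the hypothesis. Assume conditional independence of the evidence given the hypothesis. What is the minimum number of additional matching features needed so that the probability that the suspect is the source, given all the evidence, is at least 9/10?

Prior odds = 0.001/0.999 = 1/999.
Combined Bayes factor of the evidence already in hand = 25 × 6 × 0.125 = 18.75.
Odds after that evidence = (1/999) × 18.75 = 25/1332.
Target odds = 0.9/0.1 = 9.
Need 2.25ⁿ ≥ 9 ÷ (25/1332) = 479.52.
2.25⁷ = 4782969/16384 falls short of 479.52 but 2.25⁸ = 43046721/65536 reaches it, so n = 8.

8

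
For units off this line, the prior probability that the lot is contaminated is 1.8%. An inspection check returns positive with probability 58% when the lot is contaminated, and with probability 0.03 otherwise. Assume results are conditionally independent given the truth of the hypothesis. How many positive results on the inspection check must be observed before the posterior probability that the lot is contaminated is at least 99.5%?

Prior odds: 0.018 ÷ 0.982 = 9/491.
Likelihood ratio of a positive result = 0.58/0.03 = 58/3.
Target odds: 0.995 ÷ 0.005 = 199.
Require (58/3)ⁿ ≥ 199 ÷ (9/491) = 97709/9.
(58/3)³ = 195112/27 falls short of 97709/9 but (58/3)⁴ = 11316496/81 reaches it, so n = 4.

4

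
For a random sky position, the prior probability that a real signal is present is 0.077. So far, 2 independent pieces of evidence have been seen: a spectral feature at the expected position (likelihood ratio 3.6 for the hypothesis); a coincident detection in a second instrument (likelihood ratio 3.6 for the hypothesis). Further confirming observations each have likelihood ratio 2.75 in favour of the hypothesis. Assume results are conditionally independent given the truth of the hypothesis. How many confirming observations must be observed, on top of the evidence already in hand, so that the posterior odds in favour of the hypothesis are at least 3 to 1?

Prior odds = 0.077/0.923 = 77/923.
Combined Bayes factor of the evidence already in hand = 3.6 × 3.6 = 12.96.
Odds after that evidence = (77/923) × 12.96 = 24948/23075.
Target odds = 3.
Need 2.75ⁿ ≥ 3 ÷ (24948/23075) = 23075/8316.
2.75¹ = 2.75 falls short of 23075/8316 but 2.75² = 7.5625 reaches it, so n = 2.

2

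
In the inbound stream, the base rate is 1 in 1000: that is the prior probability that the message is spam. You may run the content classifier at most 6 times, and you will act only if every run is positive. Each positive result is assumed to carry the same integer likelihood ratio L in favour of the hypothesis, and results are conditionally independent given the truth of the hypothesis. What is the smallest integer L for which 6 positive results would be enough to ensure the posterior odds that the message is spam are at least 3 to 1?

4

Prior odds = 0.001/0.999 = 1/999.
Target odds = 3.
Need L⁶ ≥ 3 ÷ (1/999) = 2997.
3⁶ = 729 < 2997 ≤ 4096 = 4⁶, so L = 4.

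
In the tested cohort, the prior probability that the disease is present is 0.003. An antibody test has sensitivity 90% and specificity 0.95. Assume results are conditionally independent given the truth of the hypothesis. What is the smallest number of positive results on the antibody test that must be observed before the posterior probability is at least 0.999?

Prior odds: 0.003 ÷ 0.997 = 3/997.
False-positive rate = 1 − 0.95 = 0.05; likelihood ratio of a positive = 0.9/0.05 = 18.
Target odds: 0.999 ÷ 0.001 = 999.
Need (3/997) × 18ⁿ ≥ 999, i.e. 18ⁿ ≥ 332001.
18⁴ = 104976 falls short of 332001 but 18⁵ = 1889568 reaches it, so n = 5.

5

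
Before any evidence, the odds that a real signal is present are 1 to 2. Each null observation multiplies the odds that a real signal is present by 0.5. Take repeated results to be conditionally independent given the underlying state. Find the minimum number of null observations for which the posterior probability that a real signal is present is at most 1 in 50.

Prior odds = 0.5.
Likelihood ratio per null observation = 0.5.
Target posterior odds = 0.02/0.98 = 1/49.
Require 0.5ⁿ ≤ 1/49 ÷ 0.5 = 2/49.
0.5⁴ = 0.0625 is still above 2/49 but 0.5⁵ = 0.03125 is at or below it, so n = 5.

5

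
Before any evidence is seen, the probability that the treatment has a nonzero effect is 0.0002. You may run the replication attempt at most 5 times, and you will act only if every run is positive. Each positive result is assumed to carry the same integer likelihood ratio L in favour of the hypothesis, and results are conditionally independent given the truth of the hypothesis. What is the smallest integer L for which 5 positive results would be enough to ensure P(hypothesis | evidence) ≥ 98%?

Prior odds = 0.0002/0.9998 = 1/4999.
Target odds = 0.98/0.02 = 49.
Need L⁵ ≥ 49 ÷ (1/4999) = 244951.
11⁵ = 161051 < 244951 ≤ 248832 = 12⁵, so L = 12.

12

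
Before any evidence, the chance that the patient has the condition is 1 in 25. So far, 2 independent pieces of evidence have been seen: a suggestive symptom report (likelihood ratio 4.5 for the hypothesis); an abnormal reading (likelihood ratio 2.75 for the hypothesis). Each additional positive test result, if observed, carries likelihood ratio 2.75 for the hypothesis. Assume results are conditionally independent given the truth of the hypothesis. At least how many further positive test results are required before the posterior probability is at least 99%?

Prior odds = 0.04/0.96 = 1/24.
Combined Bayes factor of the evidence already in hand = 4.5 × 2.75 = 12.375.
Odds after that evidence = (1/24) × 12.375 = 0.515625.
Target odds = 0.99/0.01 = 99.
Need 2.75ⁿ ≥ 99 ÷ 0.515625 = 192.
2.75⁵ = 161051/1024 falls short of 192 but 2.75⁶ = 1771561/4096 reaches it, so n = 6.

6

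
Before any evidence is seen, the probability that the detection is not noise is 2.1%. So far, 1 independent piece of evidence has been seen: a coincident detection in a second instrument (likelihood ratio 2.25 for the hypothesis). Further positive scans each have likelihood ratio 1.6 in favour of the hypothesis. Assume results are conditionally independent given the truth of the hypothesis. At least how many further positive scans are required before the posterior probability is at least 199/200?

18

Prior odds = 0.021/0.979 = 21/979.
Bayes factor of the evidence already in hand = 2.25.
Odds after that evidence = (21/979) × 2.25 = 189/3916.
Target odds = 0.995/0.005 = 199.
Need 1.6ⁿ ≥ 199 ÷ (189/3916) = 779284/189.
1.6¹⁷ ≈2951.48 falls short of 779284/189 but 1.6¹⁸ ≈4722.37 reaches it, so n = 18.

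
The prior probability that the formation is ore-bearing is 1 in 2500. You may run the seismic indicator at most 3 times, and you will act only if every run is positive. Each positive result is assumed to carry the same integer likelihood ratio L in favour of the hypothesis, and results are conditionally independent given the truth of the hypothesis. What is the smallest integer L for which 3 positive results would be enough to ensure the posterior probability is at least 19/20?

Prior odds = 0.0004/0.9996 = 1/2499.
Target odds = 0.95/0.05 = 19.
Need L³ ≥ 19 ÷ (1/2499) = 47481.
36³ = 46656 < 47481 ≤ 50653 = 37³, so L = 37.

37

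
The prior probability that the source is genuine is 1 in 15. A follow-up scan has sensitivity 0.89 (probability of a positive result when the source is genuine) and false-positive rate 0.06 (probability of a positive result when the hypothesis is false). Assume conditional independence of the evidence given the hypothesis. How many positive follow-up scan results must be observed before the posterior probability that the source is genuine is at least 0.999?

4

Prior odds = (1/15)/(14/15) = 1/14.
Likelihood ratio of a positive result = 0.89/0.06 = 89/6.
Target odds: 0.999 ÷ 0.001 = 999.
Require (89/6)ⁿ ≥ 999 ÷ (1/14) = 13986.
(89/6)³ = 704969/216 falls short of 13986 but (89/6)⁴ = 62742241/1296 reaches it, so n = 4.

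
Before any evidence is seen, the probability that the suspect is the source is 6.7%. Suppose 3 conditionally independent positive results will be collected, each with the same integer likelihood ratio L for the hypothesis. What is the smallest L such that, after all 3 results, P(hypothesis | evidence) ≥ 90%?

6

Prior odds = 0.067/0.933 = 67/933.
Target odds = 0.9/0.1 = 9.
Need L³ ≥ 9 ÷ (67/933) = 8397/67.
5³ = 125 < 8397/67 ≤ 216 = 6³, so L = 6.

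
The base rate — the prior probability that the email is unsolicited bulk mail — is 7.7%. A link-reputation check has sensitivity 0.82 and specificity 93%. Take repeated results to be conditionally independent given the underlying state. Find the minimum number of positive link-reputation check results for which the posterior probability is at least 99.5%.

Prior odds = 0.077/0.923 = 77/923.
False-positive rate = 1 − 0.93 = 0.07; likelihood ratio of a positive = 0.82/0.07 = 82/7.
Target posterior odds = 0.995/0.005 = 199.
Need (77/923) × (82/7)ⁿ ≥ 199, i.e. (82/7)ⁿ ≥ 183677/77.
(82/7)³ = 551368/343 falls short of 183677/77 but (82/7)⁴ = 45212176/2401 reaches it, so n = 4.

4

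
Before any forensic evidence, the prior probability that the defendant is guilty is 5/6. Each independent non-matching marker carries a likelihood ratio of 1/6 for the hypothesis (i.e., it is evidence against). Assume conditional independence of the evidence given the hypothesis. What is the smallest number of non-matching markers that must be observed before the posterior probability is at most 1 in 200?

Prior odds: (5/6) ÷ (1/6) = 5.
Likelihood ratio per non-matching marker = 1/6.
Target posterior odds = 0.005/0.995 = 1/199.
Require (1/6)ⁿ ≤ 1/199 ÷ 5 = 1/995.
(1/6)³ = 1/216 is still above 1/995 but (1/6)⁴ = 1/1296 is at or below it, so n = 4.

4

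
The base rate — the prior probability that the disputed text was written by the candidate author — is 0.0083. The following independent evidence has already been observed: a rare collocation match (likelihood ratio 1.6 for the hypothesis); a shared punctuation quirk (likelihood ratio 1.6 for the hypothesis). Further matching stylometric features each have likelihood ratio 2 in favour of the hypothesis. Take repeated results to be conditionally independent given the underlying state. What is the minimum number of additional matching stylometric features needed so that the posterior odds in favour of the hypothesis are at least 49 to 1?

12

Prior odds = 0.0083/0.9917 = 83/9917.
Combined Bayes factor of the evidence already in hand = 1.6 × 1.6 = 2.56.
Odds after that evidence = (83/9917) × 2.56 = 5312/247925.
Target odds = 49.
Need 2ⁿ ≥ 49 ÷ (5312/247925) = 12148325/5312.
2¹¹ = 2048 falls short of 12148325/5312 but 2¹² = 4096 reaches it, so n = 12.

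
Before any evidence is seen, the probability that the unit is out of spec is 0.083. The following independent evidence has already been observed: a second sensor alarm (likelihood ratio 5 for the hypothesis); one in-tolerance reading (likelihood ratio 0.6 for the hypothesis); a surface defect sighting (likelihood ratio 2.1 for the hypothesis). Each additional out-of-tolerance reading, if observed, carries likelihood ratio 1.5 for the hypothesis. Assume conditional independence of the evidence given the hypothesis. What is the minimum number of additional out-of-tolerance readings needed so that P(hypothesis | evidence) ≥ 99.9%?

19

Prior odds = 0.083/0.917 = 83/917.
Combined Bayes factor of the evidence already in hand = 5 × 0.6 × 2.1 = 6.3.
Odds after that evidence = (83/917) × 6.3 = 747/1310.
Target odds = 0.999/0.001 = 999.
Need 1.5ⁿ ≥ 999 ÷ (747/1310) = 145410/83.
1.5¹⁸ = 387420489/262144 falls short of 145410/83 but 1.5¹⁹ ≈2216.84 reaches it, so n = 19.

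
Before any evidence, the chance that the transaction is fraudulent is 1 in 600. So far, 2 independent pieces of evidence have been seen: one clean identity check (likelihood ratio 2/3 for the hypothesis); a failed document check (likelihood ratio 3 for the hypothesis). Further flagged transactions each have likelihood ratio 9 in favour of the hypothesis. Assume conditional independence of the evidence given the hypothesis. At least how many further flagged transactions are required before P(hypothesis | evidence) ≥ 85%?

Prior odds = (1/600)/(599/600) = 1/599.
Combined Bayes factor of the evidence already in hand = (2/3) × 3 = 2.
Odds after that evidence = (1/599) × 2 = 2/599.
Target odds = 0.85/0.15 = 17/3.
Need 9ⁿ ≥ 17/3 ÷ (2/599) = 10183/6.
9³ = 729 falls short of 10183/6 but 9⁴ = 6561 reaches it, so n = 4.

4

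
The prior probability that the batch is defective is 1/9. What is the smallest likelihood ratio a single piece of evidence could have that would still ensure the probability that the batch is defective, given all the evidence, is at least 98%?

Prior odds = (1/9)/(8/9) = 0.125.
Target odds = 0.98/0.02 = 49.
Required Bayes factor = 49 ÷ 0.125 = 392.

392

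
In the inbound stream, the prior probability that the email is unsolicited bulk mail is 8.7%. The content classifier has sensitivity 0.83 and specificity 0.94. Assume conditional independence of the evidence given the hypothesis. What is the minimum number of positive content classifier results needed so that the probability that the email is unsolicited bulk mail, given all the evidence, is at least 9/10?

2

Prior odds = 0.087/0.913 = 87/913.
False-positive rate = 1 − 0.94 = 0.06; likelihood ratio of a positive = 0.83/0.06 = 83/6.
Target posterior odds = 0.9/0.1 = 9.
Require (83/6)ⁿ ≥ 9 ÷ (87/913) = 2739/29.
(83/6)¹ = 83/6 falls short of 2739/29 but (83/6)² = 6889/36 reaches it, so n = 2.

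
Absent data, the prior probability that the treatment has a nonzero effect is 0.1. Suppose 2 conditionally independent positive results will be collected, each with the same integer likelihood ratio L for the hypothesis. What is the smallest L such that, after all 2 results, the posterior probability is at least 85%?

8

Prior odds = 0.1/0.9 = 1/9.
Target odds = 0.85/0.15 = 17/3.
Need L² ≥ 17/3 ÷ (1/9) = 51.
7² = 49 < 51 ≤ 64 = 8², so L = 8.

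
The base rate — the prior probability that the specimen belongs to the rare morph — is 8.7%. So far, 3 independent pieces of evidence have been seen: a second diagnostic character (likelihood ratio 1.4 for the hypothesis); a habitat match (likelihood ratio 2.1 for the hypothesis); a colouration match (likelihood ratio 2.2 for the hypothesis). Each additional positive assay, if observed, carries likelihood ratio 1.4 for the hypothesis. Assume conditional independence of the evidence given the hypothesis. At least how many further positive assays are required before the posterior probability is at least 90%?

8

Prior odds = 0.087/0.913 = 87/913.
Combined Bayes factor of the evidence already in hand = 1.4 × 2.1 × 2.2 = 6.468.
Odds after that evidence = (87/913) × 6.468 = 12789/20750.
Target odds = 0.9/0.1 = 9.
Need 1.4ⁿ ≥ 9 ÷ (12789/20750) = 20750/1421.
1.4⁷ = 823543/78125 falls short of 20750/1421 but 1.4⁸ = 5764801/390625 reaches it, so n = 8.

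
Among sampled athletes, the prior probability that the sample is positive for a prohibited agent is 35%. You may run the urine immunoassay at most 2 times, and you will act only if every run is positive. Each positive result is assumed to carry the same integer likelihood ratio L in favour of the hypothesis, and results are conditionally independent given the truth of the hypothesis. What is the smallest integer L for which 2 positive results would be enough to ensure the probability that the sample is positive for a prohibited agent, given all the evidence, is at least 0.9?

5

Prior odds = 0.35/0.65 = 7/13.
Target odds = 0.9/0.1 = 9.
Need L² ≥ 9 ÷ (7/13) = 117/7.
4² = 16 < 117/7 ≤ 25 = 5², so L = 5.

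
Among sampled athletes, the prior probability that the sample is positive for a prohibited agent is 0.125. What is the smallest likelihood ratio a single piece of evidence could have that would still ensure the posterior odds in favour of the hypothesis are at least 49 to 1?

343

Prior odds = 0.125/0.875 = 1/7.
Target odds = 49.
Required Bayes factor = 49 ÷ (1/7) = 343.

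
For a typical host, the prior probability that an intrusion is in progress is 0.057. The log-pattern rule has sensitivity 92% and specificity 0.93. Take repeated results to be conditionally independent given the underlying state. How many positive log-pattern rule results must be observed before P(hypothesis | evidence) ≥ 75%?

2

Prior odds = 0.057/0.943 = 57/943.
False-positive rate = 1 − 0.93 = 0.07; likelihood ratio of a positive = 0.92/0.07 = 92/7.
Target odds: 0.75 ÷ 0.25 = 3.
Require (92/7)ⁿ ≥ 3 ÷ (57/943) = 943/19.
(92/7)¹ = 92/7 falls short of 943/19 but (92/7)² = 8464/49 reaches it, so n = 2.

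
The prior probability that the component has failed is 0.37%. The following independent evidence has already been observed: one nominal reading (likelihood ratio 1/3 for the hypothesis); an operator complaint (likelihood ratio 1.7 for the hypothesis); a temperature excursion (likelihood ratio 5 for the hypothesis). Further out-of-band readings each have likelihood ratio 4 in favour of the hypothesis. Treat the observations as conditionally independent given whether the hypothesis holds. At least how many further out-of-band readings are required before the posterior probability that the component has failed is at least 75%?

5

Prior odds = 0.0037/0.9963 = 37/9963.
Combined Bayes factor of the evidence already in hand = (1/3) × 1.7 × 5 = 17/6.
Odds after that evidence = (37/9963) × 17/6 = 629/59778.
Target odds = 0.75/0.25 = 3.
Need 4ⁿ ≥ 3 ÷ (629/59778) = 179334/629.
4⁴ = 256 falls short of 179334/629 but 4⁵ = 1024 reaches it, so n = 5.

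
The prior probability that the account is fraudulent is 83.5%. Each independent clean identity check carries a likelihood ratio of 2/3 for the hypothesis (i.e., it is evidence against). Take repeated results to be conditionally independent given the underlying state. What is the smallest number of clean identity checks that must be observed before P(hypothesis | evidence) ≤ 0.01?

16

Prior odds = 0.835/0.165 = 167/33.
Likelihood ratio per clean identity check = 2/3.
Target posterior odds = 0.01/0.99 = 1/99.
Need (167/33) × (2/3)ⁿ ≤ 1/99, i.e. (2/3)ⁿ ≤ 1/501.
(2/3)¹⁵ = 32768/14348907 is still above 1/501 but (2/3)¹⁶ = 65536/43046721 is at or below it, so n = 16.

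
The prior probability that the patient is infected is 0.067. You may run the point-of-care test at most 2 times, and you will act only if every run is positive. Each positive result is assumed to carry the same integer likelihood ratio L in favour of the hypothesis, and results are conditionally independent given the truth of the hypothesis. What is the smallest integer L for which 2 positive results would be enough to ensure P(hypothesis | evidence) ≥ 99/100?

38

Prior odds = 0.067/0.933 = 67/933.
Target odds = 0.99/0.01 = 99.
Need L² ≥ 99 ÷ (67/933) = 92367/67.
37² = 1369 < 92367/67 ≤ 1444 = 38², so L = 38.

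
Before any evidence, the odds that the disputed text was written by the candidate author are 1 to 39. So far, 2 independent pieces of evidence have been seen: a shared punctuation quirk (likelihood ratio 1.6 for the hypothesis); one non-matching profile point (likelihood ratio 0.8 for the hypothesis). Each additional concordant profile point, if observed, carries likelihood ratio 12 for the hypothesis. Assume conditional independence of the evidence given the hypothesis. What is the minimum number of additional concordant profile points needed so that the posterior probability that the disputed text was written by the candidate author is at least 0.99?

4

Prior odds = 1/39.
Combined Bayes factor of the evidence already in hand = 1.6 × 0.8 = 1.28.
Odds after that evidence = (1/39) × 1.28 = 32/975.
Target odds = 0.99/0.01 = 99.
Need 12ⁿ ≥ 99 ÷ (32/975) = 3016.40625.
12³ = 1728 falls short of 3016.40625 but 12⁴ = 20736 reaches it, so n = 4.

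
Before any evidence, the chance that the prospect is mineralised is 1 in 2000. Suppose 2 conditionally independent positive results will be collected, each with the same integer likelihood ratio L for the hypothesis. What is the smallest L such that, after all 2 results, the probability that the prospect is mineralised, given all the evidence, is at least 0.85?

Prior odds = 0.0005/0.9995 = 1/1999.
Target odds = 0.85/0.15 = 17/3.
Need L² ≥ 17/3 ÷ (1/1999) = 33983/3.
106² = 11236 < 33983/3 ≤ 11449 = 107², so L = 107.

107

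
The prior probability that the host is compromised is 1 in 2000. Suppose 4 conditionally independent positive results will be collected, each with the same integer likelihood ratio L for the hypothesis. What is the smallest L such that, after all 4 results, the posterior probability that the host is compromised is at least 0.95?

Prior odds = 0.0005/0.9995 = 1/1999.
Target odds = 0.95/0.05 = 19.
Need L⁴ ≥ 19 ÷ (1/1999) = 37981.
13⁴ = 28561 < 37981 ≤ 38416 = 14⁴, so L = 14.

14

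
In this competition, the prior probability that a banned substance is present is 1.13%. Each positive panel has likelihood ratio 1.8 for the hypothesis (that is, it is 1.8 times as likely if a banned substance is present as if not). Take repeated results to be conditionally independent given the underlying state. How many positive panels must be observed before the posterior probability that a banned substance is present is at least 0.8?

Prior odds: 0.0113 ÷ 0.9887 = 113/9887.
Likelihood ratio per positive panel = 1.8.
Target posterior odds = 0.8/0.2 = 4.
Require 1.8ⁿ ≥ 4 ÷ (113/9887) = 39548/113.
1.8⁹ = 387420489/1953125 falls short of 39548/113 but 1.8¹⁰ ≈357.047 reaches it, so n = 10.

10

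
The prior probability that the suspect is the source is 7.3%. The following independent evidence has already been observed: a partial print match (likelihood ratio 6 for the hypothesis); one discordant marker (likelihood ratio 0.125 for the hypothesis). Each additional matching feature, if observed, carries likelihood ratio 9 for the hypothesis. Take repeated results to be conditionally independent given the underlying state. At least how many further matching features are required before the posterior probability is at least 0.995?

4

Prior odds = 0.073/0.927 = 73/927.
Combined Bayes factor of the evidence already in hand = 6 × 0.125 = 0.75.
Odds after that evidence = (73/927) × 0.75 = 73/1236.
Target odds = 0.995/0.005 = 199.
Need 9ⁿ ≥ 199 ÷ (73/1236) = 245964/73.
9³ = 729 falls short of 245964/73 but 9⁴ = 6561 reaches it, so n = 4.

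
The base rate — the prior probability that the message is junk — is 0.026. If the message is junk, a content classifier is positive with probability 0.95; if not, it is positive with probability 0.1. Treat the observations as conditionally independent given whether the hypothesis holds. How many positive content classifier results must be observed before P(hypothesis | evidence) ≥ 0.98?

Prior odds: 0.026 ÷ 0.974 = 13/487.
Likelihood ratio of a positive = 0.95/0.1 = 9.5.
Target posterior odds = 0.98/0.02 = 49.
Require 9.5ⁿ ≥ 49 ÷ (13/487) = 23863/13.
9.5³ = 857.375 falls short of 23863/13 but 9.5⁴ = 8145.0625 reaches it, so n = 4.

4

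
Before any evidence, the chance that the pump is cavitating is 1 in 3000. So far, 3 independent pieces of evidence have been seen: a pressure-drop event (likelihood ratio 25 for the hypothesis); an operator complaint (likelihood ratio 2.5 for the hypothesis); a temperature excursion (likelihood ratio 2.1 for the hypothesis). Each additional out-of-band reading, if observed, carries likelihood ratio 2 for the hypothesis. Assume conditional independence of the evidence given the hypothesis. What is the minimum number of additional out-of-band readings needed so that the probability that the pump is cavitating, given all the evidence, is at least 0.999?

15

Prior odds = (1/3000)/(2999/3000) = 1/2999.
Combined Bayes factor of the evidence already in hand = 25 × 2.5 × 2.1 = 131.25.
Odds after that evidence = (1/2999) × 131.25 = 525/11996.
Target odds = 0.999/0.001 = 999.
Need 2ⁿ ≥ 999 ÷ (525/11996) = 3994668/175.
2¹⁴ = 16384 falls short of 3994668/175 but 2¹⁵ = 32768 reaches it, so n = 15.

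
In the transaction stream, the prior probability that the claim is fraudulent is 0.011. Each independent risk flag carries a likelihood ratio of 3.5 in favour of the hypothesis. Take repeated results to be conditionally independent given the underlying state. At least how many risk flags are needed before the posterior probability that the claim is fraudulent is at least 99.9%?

Prior odds = 0.011/0.989 = 11/989.
Likelihood ratio per risk flag = 3.5.
Target posterior odds = 0.999/0.001 = 999.
Need (11/989) × 3.5ⁿ ≥ 999, i.e. 3.5ⁿ ≥ 988011/11.
3.5⁹ = 40353607/512 falls short of 988011/11 but 3.5¹⁰ = 282475249/1024 reaches it, so n = 10.

10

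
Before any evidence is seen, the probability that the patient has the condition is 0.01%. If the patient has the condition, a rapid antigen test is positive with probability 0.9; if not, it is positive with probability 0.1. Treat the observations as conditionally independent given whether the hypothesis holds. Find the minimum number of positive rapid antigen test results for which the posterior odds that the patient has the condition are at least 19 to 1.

Prior odds = 0.0001/0.9999 = 1/9999.
Likelihood ratio of a positive = 0.9/0.1 = 9.
Target odds = 19.
Require 9ⁿ ≥ 19 ÷ (1/9999) = 189981.
9⁵ = 59049 falls short of 189981 but 9⁶ = 531441 reaches it, so n = 6.

6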